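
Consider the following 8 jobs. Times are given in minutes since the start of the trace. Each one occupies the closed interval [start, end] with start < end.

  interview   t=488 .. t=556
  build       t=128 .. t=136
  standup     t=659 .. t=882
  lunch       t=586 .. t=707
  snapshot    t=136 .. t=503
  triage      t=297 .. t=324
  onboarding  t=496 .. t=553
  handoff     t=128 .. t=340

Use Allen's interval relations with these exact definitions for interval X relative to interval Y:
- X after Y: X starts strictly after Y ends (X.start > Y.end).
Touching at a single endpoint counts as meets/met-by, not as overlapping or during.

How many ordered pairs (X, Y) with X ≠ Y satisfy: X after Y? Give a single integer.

Checking all 56 ordered pairs for relation 'after'; matching pairs in alphabetical order:
(interview, build): interview after build ✓
(interview, handoff): interview after handoff ✓
(interview, triage): interview after triage ✓
(lunch, build): lunch after build ✓
(lunch, handoff): lunch after handoff ✓
(lunch, interview): lunch after interview ✓
(lunch, onboarding): lunch after onboarding ✓
(lunch, snapshot): lunch after snapshot ✓
(lunch, triage): lunch after triage ✓
(onboarding, build): onboarding after build ✓
(onboarding, handoff): onboarding after handoff ✓
(onboarding, triage): onboarding after triage ✓
(standup, build): standup after build ✓
(standup, handoff): standup after handoff ✓
(standup, interview): standup after interview ✓
(standup, onboarding): standup after onboarding ✓
(standup, snapshot): standup after snapshot ✓
(standup, triage): standup after triage ✓
(triage, build): triage after build ✓
Count: 19.

19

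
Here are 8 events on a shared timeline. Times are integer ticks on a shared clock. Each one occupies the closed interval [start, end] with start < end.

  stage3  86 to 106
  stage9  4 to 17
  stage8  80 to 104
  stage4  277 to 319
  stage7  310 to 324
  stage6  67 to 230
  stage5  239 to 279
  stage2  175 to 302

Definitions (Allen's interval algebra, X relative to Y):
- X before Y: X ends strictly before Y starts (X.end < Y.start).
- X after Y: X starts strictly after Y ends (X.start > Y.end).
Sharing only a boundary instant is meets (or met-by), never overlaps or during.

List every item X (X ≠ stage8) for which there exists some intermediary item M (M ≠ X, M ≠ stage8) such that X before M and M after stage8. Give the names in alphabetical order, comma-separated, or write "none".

stage2, stage3, stage5, stage6, stage9

Target stage8 = [80, 104].
Intermediaries M with M after stage8: stage2, stage4, stage5, stage7.
Via stage2 — items with X before stage2: stage3, stage9.
Via stage4 — items with X before stage4: stage3, stage6, stage9.
Via stage5 — items with X before stage5: stage3, stage6, stage9.
Via stage7 — items with X before stage7: stage2, stage3, stage5, stage6, stage9.
Union: stage2, stage3, stage5, stage6, stage9.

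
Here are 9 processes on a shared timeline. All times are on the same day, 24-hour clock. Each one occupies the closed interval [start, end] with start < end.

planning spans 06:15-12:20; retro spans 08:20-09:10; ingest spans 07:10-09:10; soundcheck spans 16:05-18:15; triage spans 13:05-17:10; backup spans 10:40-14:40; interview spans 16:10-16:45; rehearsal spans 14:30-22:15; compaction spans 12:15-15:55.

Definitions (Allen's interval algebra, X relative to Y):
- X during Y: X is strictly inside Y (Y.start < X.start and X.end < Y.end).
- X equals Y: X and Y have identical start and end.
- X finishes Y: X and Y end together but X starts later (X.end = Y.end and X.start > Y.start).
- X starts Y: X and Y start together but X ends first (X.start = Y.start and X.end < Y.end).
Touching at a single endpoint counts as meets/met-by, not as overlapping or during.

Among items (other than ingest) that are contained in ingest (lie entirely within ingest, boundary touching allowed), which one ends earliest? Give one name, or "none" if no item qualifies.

Target ingest = [07:10, 09:10].
backup [10:40, 14:40] → after → excluded.
compaction [12:15, 15:55] → after → excluded.
interview [16:10, 16:45] → after → excluded.
planning [06:15, 12:20] → contains → excluded.
rehearsal [14:30, 22:15] → after → excluded.
retro [08:20, 09:10] → finishes → candidate.
soundcheck [16:05, 18:15] → after → excluded.
triage [13:05, 17:10] → after → excluded.
Among candidates, earliest end is 09:10 → retro.

retro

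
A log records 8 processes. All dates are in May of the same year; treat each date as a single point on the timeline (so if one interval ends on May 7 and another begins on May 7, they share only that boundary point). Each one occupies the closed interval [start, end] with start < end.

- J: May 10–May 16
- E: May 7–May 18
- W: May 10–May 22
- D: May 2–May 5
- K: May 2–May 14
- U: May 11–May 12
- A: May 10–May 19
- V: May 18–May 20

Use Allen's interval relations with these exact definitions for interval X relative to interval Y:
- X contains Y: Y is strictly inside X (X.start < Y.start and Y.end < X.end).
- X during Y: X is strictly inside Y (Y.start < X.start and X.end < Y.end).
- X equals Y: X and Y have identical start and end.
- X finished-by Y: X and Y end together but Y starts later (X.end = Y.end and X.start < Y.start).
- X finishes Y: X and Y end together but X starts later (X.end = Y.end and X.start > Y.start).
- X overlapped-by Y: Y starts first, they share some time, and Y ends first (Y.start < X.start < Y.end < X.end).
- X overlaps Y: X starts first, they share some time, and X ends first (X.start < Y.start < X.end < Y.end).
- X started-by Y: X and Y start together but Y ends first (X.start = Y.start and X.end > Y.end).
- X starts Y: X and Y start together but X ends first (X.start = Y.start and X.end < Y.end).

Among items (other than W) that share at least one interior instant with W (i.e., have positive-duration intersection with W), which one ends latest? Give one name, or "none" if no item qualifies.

V

Target W = [May 10, May 22].
A [May 10, May 19] → starts → candidate.
D [May 2, May 5] → before → excluded.
E [May 7, May 18] → overlaps → candidate.
J [May 10, May 16] → starts → candidate.
K [May 2, May 14] → overlaps → candidate.
U [May 11, May 12] → during → candidate.
V [May 18, May 20] → during → candidate.
Among candidates, latest end is May 20 → V.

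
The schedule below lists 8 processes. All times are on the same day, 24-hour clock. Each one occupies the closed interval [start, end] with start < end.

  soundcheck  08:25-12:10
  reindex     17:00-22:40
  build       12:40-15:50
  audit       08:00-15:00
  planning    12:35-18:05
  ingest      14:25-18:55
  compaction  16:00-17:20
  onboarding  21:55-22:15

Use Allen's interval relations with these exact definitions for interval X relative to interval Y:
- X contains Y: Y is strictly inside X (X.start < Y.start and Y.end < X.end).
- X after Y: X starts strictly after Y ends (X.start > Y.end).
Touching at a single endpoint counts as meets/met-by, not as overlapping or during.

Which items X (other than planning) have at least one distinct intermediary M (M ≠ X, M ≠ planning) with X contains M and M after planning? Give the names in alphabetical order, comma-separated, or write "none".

reindex

Target planning = [12:35, 18:05].
Intermediaries M with M after planning: onboarding.
Via onboarding — items with X contains onboarding: reindex.
Union: reindex.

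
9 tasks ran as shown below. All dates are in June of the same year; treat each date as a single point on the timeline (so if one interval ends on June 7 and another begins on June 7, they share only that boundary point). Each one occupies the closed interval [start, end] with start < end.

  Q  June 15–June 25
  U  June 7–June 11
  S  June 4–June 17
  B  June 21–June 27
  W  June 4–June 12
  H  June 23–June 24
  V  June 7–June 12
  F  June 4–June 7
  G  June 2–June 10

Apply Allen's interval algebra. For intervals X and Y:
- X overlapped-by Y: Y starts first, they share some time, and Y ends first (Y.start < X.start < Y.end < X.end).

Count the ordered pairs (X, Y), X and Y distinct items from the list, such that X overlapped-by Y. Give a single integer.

6

Checking all 72 ordered pairs for relation 'overlapped-by'; matching pairs in alphabetical order:
(B, Q): B overlapped-by Q ✓
(Q, S): Q overlapped-by S ✓
(S, G): S overlapped-by G ✓
(U, G): U overlapped-by G ✓
(V, G): V overlapped-by G ✓
(W, G): W overlapped-by G ✓
Count: 6.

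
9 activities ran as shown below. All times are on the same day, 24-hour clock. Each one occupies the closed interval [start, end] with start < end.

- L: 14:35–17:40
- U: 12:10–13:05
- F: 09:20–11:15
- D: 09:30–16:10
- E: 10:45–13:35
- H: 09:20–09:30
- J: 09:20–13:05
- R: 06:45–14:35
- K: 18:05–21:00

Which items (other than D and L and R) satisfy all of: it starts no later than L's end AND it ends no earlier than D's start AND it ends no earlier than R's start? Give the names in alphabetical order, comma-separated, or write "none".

Conditions: its start is no later than L's end (X.start <= 17:40) AND its end is no earlier than D's start (X.end >= 09:30) AND its end is no earlier than R's start (X.end >= 06:45).
E: start 10:45 <= 17:40? ✓; end 13:35 >= 09:30? ✓; end 13:35 >= 06:45? ✓ → yes.
F: start 09:20 <= 17:40? ✓; end 11:15 >= 09:30? ✓; end 11:15 >= 06:45? ✓ → yes.
H: start 09:20 <= 17:40? ✓; end 09:30 >= 09:30? ✓; end 09:30 >= 06:45? ✓ → yes.
J: start 09:20 <= 17:40? ✓; end 13:05 >= 09:30? ✓; end 13:05 >= 06:45? ✓ → yes.
K: start 18:05 <= 17:40? ✗; end 21:00 >= 09:30? ✓; end 21:00 >= 06:45? ✓ → no.
U: start 12:10 <= 17:40? ✓; end 13:05 >= 09:30? ✓; end 13:05 >= 06:45? ✓ → yes.
Result: E, F, H, J, U.

E, F, H, J, U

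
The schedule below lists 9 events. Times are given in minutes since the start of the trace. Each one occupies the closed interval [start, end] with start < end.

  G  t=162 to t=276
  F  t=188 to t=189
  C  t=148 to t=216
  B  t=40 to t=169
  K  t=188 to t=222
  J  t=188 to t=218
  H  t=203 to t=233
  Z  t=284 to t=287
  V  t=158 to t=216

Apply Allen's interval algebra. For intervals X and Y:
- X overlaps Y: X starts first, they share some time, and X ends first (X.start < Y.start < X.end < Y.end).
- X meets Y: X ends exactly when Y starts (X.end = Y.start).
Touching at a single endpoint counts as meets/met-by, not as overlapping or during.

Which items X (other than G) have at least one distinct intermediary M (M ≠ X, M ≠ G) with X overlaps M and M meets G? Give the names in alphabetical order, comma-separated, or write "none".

none

Target G = [t=162, t=276].
Intermediaries M with M meets G: none.
Union: none.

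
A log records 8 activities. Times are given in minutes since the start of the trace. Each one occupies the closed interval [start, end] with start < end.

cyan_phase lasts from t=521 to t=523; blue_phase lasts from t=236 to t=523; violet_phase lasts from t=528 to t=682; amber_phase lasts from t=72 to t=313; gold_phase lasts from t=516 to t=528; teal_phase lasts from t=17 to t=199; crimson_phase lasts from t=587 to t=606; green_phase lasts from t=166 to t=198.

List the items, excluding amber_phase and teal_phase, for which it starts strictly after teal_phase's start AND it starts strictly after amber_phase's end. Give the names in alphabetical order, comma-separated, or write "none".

Conditions: its start is strictly after teal_phase's start (X.start > t=17) AND its start is strictly after amber_phase's end (X.start > t=313).
blue_phase: start t=236 > t=17? ✓; start t=236 > t=313? ✗ → no.
crimson_phase: start t=587 > t=17? ✓; start t=587 > t=313? ✓ → yes.
cyan_phase: start t=521 > t=17? ✓; start t=521 > t=313? ✓ → yes.
gold_phase: start t=516 > t=17? ✓; start t=516 > t=313? ✓ → yes.
green_phase: start t=166 > t=17? ✓; start t=166 > t=313? ✗ → no.
violet_phase: start t=528 > t=17? ✓; start t=528 > t=313? ✓ → yes.
Result: crimson_phase, cyan_phase, gold_phase, violet_phase.

crimson_phase, cyan_phase, gold_phase, violet_phase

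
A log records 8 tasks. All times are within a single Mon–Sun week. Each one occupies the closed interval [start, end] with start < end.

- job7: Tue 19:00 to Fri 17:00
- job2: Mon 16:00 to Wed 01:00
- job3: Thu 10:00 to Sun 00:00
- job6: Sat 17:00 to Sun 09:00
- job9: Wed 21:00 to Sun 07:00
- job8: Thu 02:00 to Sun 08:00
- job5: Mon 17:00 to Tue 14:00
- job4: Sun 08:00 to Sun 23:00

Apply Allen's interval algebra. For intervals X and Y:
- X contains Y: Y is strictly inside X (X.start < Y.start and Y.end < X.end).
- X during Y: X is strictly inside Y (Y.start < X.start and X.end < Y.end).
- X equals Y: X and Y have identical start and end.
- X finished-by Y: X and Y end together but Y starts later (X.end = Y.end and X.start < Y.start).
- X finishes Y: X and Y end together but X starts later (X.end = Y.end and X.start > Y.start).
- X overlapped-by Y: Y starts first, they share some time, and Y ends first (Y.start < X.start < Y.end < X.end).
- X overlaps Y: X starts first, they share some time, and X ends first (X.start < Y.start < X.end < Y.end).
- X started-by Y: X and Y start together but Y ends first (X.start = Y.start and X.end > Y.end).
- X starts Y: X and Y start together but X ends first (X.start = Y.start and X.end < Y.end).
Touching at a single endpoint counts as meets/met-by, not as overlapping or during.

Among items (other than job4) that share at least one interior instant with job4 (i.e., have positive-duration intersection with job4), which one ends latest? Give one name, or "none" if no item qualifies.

job6

Target job4 = [Sun 08:00, Sun 23:00].
job2 [Mon 16:00, Wed 01:00] → before → excluded.
job3 [Thu 10:00, Sun 00:00] → before → excluded.
job5 [Mon 17:00, Tue 14:00] → before → excluded.
job6 [Sat 17:00, Sun 09:00] → overlaps → candidate.
job7 [Tue 19:00, Fri 17:00] → before → excluded.
job8 [Thu 02:00, Sun 08:00] → meets → excluded.
job9 [Wed 21:00, Sun 07:00] → before → excluded.
Among candidates, latest end is Sun 09:00 → job6.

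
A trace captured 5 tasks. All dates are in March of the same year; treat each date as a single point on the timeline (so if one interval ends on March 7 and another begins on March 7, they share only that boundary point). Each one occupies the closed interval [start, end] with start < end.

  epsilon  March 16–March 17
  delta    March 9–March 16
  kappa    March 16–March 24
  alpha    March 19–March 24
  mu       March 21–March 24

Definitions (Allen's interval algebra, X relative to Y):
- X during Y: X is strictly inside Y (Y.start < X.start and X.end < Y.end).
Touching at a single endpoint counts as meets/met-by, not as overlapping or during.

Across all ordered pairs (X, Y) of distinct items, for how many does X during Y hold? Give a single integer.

Checking all 20 ordered pairs for relation 'during'; matching pairs in alphabetical order:
No pair satisfies it.
Count: 0.

0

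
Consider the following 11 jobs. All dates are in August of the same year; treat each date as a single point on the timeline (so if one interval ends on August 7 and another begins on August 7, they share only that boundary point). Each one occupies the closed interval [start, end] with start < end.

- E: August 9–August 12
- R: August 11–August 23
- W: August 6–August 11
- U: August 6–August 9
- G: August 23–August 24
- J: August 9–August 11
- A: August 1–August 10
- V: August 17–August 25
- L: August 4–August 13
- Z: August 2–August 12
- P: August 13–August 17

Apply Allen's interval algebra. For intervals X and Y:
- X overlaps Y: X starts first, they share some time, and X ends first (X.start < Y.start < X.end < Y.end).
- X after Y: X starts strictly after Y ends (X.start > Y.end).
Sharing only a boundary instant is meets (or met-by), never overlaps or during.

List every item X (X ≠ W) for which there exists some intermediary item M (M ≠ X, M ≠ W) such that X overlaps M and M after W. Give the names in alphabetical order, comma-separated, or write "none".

R

Target W = [August 6, August 11].
Intermediaries M with M after W: G, P, V.
Via G — items with X overlaps G: none.
Via P — items with X overlaps P: none.
Via V — items with X overlaps V: R.
Union: R.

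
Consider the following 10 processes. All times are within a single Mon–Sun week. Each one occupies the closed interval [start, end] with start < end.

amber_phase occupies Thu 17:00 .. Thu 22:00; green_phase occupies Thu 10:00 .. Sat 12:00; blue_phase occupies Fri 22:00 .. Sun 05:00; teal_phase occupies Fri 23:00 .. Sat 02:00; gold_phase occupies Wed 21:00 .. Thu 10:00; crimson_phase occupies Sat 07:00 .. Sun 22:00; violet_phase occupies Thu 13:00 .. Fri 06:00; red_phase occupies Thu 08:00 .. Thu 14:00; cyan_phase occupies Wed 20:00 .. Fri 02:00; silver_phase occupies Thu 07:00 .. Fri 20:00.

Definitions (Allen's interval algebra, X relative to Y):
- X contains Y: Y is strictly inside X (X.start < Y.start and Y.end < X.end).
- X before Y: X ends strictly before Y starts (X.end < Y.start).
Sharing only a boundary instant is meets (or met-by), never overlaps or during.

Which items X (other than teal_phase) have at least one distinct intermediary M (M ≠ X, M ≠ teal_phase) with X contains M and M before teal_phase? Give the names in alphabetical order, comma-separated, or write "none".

Target teal_phase = [Fri 23:00, Sat 02:00].
Intermediaries M with M before teal_phase: amber_phase, cyan_phase, gold_phase, red_phase, silver_phase, violet_phase.
Via amber_phase — items with X contains amber_phase: cyan_phase, green_phase, silver_phase, violet_phase.
Via cyan_phase — items with X contains cyan_phase: none.
Via gold_phase — items with X contains gold_phase: cyan_phase.
Via red_phase — items with X contains red_phase: cyan_phase, silver_phase.
Via silver_phase — items with X contains silver_phase: none.
Via violet_phase — items with X contains violet_phase: green_phase, silver_phase.
Union: cyan_phase, green_phase, silver_phase, violet_phase.

cyan_phase, green_phase, silver_phase, violet_phase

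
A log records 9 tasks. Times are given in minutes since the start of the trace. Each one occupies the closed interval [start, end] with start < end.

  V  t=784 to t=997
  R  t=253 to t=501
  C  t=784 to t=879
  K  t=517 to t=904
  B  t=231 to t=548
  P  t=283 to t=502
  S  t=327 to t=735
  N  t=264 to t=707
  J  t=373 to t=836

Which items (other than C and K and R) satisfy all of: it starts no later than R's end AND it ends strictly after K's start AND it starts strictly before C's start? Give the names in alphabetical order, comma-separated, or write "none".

Conditions: its start is no later than R's end (X.start <= t=501) AND its end is strictly after K's start (X.end > t=517) AND its start is strictly before C's start (X.start < t=784).
B: start t=231 <= t=501? ✓; end t=548 > t=517? ✓; start t=231 < t=784? ✓ → yes.
J: start t=373 <= t=501? ✓; end t=836 > t=517? ✓; start t=373 < t=784? ✓ → yes.
N: start t=264 <= t=501? ✓; end t=707 > t=517? ✓; start t=264 < t=784? ✓ → yes.
P: start t=283 <= t=501? ✓; end t=502 > t=517? ✗; start t=283 < t=784? ✓ → no.
S: start t=327 <= t=501? ✓; end t=735 > t=517? ✓; start t=327 < t=784? ✓ → yes.
V: start t=784 <= t=501? ✗; end t=997 > t=517? ✓; start t=784 < t=784? ✗ → no.
Result: B, J, N, S.

B, J, N, S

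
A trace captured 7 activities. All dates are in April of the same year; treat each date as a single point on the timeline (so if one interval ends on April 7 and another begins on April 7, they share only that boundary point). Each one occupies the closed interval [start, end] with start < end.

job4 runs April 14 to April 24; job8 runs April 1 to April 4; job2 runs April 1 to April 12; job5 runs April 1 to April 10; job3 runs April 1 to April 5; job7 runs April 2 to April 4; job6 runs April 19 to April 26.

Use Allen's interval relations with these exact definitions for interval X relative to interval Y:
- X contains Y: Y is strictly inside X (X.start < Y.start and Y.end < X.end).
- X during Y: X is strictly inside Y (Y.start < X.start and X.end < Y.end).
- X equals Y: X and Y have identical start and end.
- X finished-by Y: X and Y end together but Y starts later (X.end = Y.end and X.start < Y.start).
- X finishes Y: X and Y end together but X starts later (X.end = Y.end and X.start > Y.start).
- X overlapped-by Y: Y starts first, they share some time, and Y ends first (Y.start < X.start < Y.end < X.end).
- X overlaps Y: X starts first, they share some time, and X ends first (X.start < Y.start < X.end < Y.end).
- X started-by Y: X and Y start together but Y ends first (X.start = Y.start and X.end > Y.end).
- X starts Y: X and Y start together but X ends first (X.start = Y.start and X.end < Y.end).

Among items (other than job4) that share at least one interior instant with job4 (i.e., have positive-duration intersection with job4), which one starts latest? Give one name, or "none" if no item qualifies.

job6

Target job4 = [April 14, April 24].
job2 [April 1, April 12] → before → excluded.
job3 [April 1, April 5] → before → excluded.
job5 [April 1, April 10] → before → excluded.
job6 [April 19, April 26] → overlapped-by → candidate.
job7 [April 2, April 4] → before → excluded.
job8 [April 1, April 4] → before → excluded.
Among candidates, latest start is April 19 → job6.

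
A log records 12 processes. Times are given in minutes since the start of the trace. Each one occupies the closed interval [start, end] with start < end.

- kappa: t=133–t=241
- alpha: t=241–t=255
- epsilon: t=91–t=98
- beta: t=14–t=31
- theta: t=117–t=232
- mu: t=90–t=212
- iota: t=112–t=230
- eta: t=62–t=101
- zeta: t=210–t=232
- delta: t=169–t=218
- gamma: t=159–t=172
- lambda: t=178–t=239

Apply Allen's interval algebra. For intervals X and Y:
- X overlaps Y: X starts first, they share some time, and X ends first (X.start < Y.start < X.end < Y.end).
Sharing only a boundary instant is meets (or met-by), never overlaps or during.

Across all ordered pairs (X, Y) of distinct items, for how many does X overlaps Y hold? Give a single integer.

16

Checking all 132 ordered pairs for relation 'overlaps'; matching pairs in alphabetical order:
(delta, lambda): delta overlaps lambda ✓
(delta, zeta): delta overlaps zeta ✓
(eta, mu): eta overlaps mu ✓
(gamma, delta): gamma overlaps delta ✓
(iota, kappa): iota overlaps kappa ✓
(iota, lambda): iota overlaps lambda ✓
(iota, theta): iota overlaps theta ✓
(iota, zeta): iota overlaps zeta ✓
(mu, delta): mu overlaps delta ✓
(mu, iota): mu overlaps iota ✓
(mu, kappa): mu overlaps kappa ✓
(mu, lambda): mu overlaps lambda ✓
(mu, theta): mu overlaps theta ✓
(mu, zeta): mu overlaps zeta ✓
(theta, kappa): theta overlaps kappa ✓
(theta, lambda): theta overlaps lambda ✓
Count: 16.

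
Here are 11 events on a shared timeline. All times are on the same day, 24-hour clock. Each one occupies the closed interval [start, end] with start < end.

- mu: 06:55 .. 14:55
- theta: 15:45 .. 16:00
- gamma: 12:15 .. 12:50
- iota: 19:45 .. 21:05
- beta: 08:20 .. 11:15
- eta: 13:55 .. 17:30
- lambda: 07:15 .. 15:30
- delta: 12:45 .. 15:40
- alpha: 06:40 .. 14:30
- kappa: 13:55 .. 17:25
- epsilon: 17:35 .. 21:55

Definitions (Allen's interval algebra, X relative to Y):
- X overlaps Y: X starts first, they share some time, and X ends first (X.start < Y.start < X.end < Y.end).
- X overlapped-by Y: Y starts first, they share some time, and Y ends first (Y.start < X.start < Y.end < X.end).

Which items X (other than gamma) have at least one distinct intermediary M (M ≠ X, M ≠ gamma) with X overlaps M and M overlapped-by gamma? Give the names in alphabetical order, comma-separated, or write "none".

alpha, lambda, mu

Target gamma = [12:15, 12:50].
Intermediaries M with M overlapped-by gamma: delta.
Via delta — items with X overlaps delta: alpha, lambda, mu.
Union: alpha, lambda, mu.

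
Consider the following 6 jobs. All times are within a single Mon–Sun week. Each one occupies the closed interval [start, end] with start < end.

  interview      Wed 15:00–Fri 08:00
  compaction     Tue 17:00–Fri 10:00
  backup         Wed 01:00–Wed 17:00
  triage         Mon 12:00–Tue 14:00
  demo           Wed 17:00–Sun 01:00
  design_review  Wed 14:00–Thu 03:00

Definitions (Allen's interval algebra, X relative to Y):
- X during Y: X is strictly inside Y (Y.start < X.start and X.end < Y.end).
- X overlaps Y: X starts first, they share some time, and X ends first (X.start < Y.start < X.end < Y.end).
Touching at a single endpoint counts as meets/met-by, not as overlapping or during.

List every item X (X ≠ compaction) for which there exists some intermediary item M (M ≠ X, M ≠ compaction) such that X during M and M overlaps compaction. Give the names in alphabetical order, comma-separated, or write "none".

none

Target compaction = [Tue 17:00, Fri 10:00].
Intermediaries M with M overlaps compaction: none.
Union: none.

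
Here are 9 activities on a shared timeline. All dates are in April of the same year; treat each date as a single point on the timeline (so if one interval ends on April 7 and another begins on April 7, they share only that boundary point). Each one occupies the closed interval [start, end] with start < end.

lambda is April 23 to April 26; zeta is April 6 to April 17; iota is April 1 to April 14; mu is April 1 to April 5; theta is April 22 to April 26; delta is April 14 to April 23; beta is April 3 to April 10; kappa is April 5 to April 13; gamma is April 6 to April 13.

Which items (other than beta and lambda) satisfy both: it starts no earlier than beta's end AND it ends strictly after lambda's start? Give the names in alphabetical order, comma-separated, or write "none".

Conditions: its start is no earlier than beta's end (X.start >= April 10) AND its end is strictly after lambda's start (X.end > April 23).
delta: start April 14 >= April 10? ✓; end April 23 > April 23? ✗ → no.
gamma: start April 6 >= April 10? ✗; end April 13 > April 23? ✗ → no.
iota: start April 1 >= April 10? ✗; end April 14 > April 23? ✗ → no.
kappa: start April 5 >= April 10? ✗; end April 13 > April 23? ✗ → no.
mu: start April 1 >= April 10? ✗; end April 5 > April 23? ✗ → no.
theta: start April 22 >= April 10? ✓; end April 26 > April 23? ✓ → yes.
zeta: start April 6 >= April 10? ✗; end April 17 > April 23? ✗ → no.
Result: theta.

theta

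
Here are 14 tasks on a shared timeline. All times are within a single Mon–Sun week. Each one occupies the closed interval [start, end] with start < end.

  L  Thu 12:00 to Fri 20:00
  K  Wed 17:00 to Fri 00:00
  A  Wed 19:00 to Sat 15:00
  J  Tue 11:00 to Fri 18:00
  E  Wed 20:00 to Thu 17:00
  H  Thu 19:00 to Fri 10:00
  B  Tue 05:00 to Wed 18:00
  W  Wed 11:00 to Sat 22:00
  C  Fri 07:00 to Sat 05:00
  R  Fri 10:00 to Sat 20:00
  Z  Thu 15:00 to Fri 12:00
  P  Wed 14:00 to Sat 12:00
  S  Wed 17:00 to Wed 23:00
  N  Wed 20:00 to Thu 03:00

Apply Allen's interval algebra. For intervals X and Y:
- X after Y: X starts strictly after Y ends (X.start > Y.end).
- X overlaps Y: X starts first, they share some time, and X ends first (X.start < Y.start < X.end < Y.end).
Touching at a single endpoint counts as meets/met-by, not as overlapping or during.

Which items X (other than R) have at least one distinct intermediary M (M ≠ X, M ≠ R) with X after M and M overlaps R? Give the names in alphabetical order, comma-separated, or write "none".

Target R = [Fri 10:00, Sat 20:00].
Intermediaries M with M overlaps R: A, C, J, L, P, Z.
Via A — items with X after A: none.
Via C — items with X after C: none.
Via J — items with X after J: none.
Via L — items with X after L: none.
Via P — items with X after P: none.
Via Z — items with X after Z: none.
Union: none.

none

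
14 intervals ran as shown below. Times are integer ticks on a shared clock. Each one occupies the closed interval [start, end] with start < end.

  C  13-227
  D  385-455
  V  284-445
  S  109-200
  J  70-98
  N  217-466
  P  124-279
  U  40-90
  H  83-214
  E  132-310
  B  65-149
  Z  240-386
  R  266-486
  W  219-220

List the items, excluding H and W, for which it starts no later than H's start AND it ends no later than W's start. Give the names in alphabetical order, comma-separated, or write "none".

B, J, U

Conditions: its start is no later than H's start (X.start <= 83) AND its end is no later than W's start (X.end <= 219).
B: start 65 <= 83? ✓; end 149 <= 219? ✓ → yes.
C: start 13 <= 83? ✓; end 227 <= 219? ✗ → no.
D: start 385 <= 83? ✗; end 455 <= 219? ✗ → no.
E: start 132 <= 83? ✗; end 310 <= 219? ✗ → no.
J: start 70 <= 83? ✓; end 98 <= 219? ✓ → yes.
N: start 217 <= 83? ✗; end 466 <= 219? ✗ → no.
P: start 124 <= 83? ✗; end 279 <= 219? ✗ → no.
R: start 266 <= 83? ✗; end 486 <= 219? ✗ → no.
S: start 109 <= 83? ✗; end 200 <= 219? ✓ → no.
U: start 40 <= 83? ✓; end 90 <= 219? ✓ → yes.
V: start 284 <= 83? ✗; end 445 <= 219? ✗ → no.
Z: start 240 <= 83? ✗; end 386 <= 219? ✗ → no.
Result: B, J, U.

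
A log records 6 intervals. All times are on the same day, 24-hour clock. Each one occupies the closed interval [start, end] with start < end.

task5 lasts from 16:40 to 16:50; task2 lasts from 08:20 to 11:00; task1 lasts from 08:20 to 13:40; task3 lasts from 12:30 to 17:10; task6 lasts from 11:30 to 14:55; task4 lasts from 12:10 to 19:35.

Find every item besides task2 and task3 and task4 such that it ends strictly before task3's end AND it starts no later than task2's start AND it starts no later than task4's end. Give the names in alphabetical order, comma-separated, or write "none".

Conditions: its end is strictly before task3's end (X.end < 17:10) AND its start is no later than task2's start (X.start <= 08:20) AND its start is no later than task4's end (X.start <= 19:35).
task1: end 13:40 < 17:10? ✓; start 08:20 <= 08:20? ✓; start 08:20 <= 19:35? ✓ → yes.
task5: end 16:50 < 17:10? ✓; start 16:40 <= 08:20? ✗; start 16:40 <= 19:35? ✓ → no.
task6: end 14:55 < 17:10? ✓; start 11:30 <= 08:20? ✗; start 11:30 <= 19:35? ✓ → no.
Result: task1.

task1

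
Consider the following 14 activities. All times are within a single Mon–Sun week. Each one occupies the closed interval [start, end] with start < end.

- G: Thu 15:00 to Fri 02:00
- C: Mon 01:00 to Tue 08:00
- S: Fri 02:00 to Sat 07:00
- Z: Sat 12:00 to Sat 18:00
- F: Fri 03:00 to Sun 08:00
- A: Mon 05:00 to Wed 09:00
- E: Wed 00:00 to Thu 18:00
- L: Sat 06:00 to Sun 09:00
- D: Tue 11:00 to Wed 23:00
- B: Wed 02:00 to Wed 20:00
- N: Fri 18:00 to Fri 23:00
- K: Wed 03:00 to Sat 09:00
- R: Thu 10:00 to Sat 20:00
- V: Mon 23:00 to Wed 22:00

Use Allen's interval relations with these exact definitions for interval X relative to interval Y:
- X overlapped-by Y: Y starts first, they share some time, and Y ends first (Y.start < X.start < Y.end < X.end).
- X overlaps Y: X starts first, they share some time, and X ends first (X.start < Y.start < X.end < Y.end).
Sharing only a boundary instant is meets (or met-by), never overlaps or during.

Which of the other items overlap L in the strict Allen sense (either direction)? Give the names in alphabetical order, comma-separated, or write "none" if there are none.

F, K, R, S

Target L = [Sat 06:00, Sun 09:00].
A [Mon 05:00, Wed 09:00] → before → no.
B [Wed 02:00, Wed 20:00] → before → no.
C [Mon 01:00, Tue 08:00] → before → no.
D [Tue 11:00, Wed 23:00] → before → no.
E [Wed 00:00, Thu 18:00] → before → no.
F [Fri 03:00, Sun 08:00] → overlaps → yes.
G [Thu 15:00, Fri 02:00] → before → no.
K [Wed 03:00, Sat 09:00] → overlaps → yes.
N [Fri 18:00, Fri 23:00] → before → no.
R [Thu 10:00, Sat 20:00] → overlaps → yes.
S [Fri 02:00, Sat 07:00] → overlaps → yes.
V [Mon 23:00, Wed 22:00] → before → no.
Z [Sat 12:00, Sat 18:00] → during → no.
Result: F, K, R, S.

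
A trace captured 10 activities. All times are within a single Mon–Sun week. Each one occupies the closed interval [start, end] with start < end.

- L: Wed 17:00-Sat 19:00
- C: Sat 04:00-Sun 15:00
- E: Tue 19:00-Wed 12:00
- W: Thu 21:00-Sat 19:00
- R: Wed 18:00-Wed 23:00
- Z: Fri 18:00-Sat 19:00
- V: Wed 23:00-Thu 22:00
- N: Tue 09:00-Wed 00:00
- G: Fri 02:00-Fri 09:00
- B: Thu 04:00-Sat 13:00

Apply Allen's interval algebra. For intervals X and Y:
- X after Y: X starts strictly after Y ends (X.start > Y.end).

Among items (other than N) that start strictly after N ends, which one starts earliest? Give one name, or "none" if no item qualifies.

Target N = [Tue 09:00, Wed 00:00].
B [Thu 04:00, Sat 13:00] → after → candidate.
C [Sat 04:00, Sun 15:00] → after → candidate.
E [Tue 19:00, Wed 12:00] → overlapped-by → excluded.
G [Fri 02:00, Fri 09:00] → after → candidate.
L [Wed 17:00, Sat 19:00] → after → candidate.
R [Wed 18:00, Wed 23:00] → after → candidate.
V [Wed 23:00, Thu 22:00] → after → candidate.
W [Thu 21:00, Sat 19:00] → after → candidate.
Z [Fri 18:00, Sat 19:00] → after → candidate.
Among candidates, earliest start is Wed 17:00 → L.

L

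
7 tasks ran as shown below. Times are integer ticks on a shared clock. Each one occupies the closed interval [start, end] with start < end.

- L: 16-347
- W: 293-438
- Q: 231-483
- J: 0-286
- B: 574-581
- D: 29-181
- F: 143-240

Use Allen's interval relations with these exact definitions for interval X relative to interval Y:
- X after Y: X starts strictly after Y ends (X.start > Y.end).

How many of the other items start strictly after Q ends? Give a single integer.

1

Target Q = [231, 483].
B [574, 581] → after → counts.
D [29, 181] → before → no.
F [143, 240] → overlaps → no.
J [0, 286] → overlaps → no.
L [16, 347] → overlaps → no.
W [293, 438] → during → no.
Total: 1.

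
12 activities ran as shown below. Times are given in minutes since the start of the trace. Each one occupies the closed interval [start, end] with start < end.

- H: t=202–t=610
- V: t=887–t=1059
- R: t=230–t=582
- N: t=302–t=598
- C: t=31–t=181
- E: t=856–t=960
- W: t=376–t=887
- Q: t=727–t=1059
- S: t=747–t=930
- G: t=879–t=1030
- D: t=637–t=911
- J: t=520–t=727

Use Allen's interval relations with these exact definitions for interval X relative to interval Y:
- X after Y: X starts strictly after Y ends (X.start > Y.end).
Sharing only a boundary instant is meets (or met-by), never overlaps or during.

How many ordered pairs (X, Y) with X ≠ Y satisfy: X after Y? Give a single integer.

Checking all 132 ordered pairs for relation 'after'; matching pairs in alphabetical order:
(D, C): D after C ✓
(D, H): D after H ✓
(D, N): D after N ✓
(D, R): D after R ✓
(E, C): E after C ✓
(E, H): E after H ✓
(E, J): E after J ✓
(E, N): E after N ✓
(E, R): E after R ✓
(G, C): G after C ✓
(G, H): G after H ✓
(G, J): G after J ✓
(G, N): G after N ✓
(G, R): G after R ✓
(H, C): H after C ✓
(J, C): J after C ✓
(N, C): N after C ✓
(Q, C): Q after C ✓
(Q, H): Q after H ✓
(Q, N): Q after N ✓
(Q, R): Q after R ✓
(R, C): R after C ✓
(S, C): S after C ✓
(S, H): S after H ✓
... plus 9 further pairs not listed.
Count: 33.

33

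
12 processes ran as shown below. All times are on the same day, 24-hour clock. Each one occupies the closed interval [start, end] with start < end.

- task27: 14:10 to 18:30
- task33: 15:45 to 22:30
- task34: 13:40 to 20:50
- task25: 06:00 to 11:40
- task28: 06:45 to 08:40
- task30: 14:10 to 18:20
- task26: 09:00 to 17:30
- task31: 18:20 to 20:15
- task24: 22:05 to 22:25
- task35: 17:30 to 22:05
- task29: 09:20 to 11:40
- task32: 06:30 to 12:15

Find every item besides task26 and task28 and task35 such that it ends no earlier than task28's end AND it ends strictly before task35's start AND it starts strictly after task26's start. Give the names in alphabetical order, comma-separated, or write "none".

task29

Conditions: its end is no earlier than task28's end (X.end >= 08:40) AND its end is strictly before task35's start (X.end < 17:30) AND its start is strictly after task26's start (X.start > 09:00).
task24: end 22:25 >= 08:40? ✓; end 22:25 < 17:30? ✗; start 22:05 > 09:00? ✓ → no.
task25: end 11:40 >= 08:40? ✓; end 11:40 < 17:30? ✓; start 06:00 > 09:00? ✗ → no.
task27: end 18:30 >= 08:40? ✓; end 18:30 < 17:30? ✗; start 14:10 > 09:00? ✓ → no.
task29: end 11:40 >= 08:40? ✓; end 11:40 < 17:30? ✓; start 09:20 > 09:00? ✓ → yes.
task30: end 18:20 >= 08:40? ✓; end 18:20 < 17:30? ✗; start 14:10 > 09:00? ✓ → no.
task31: end 20:15 >= 08:40? ✓; end 20:15 < 17:30? ✗; start 18:20 > 09:00? ✓ → no.
task32: end 12:15 >= 08:40? ✓; end 12:15 < 17:30? ✓; start 06:30 > 09:00? ✗ → no.
task33: end 22:30 >= 08:40? ✓; end 22:30 < 17:30? ✗; start 15:45 > 09:00? ✓ → no.
task34: end 20:50 >= 08:40? ✓; end 20:50 < 17:30? ✗; start 13:40 > 09:00? ✓ → no.
Result: task29.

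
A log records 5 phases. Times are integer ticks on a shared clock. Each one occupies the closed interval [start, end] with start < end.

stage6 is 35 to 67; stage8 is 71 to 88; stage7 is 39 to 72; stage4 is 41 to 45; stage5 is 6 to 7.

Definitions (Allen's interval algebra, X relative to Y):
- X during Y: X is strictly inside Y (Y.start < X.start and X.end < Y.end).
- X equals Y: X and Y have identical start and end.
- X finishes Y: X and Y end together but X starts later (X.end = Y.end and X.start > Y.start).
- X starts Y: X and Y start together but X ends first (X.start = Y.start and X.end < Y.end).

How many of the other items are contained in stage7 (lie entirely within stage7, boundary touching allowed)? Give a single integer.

Target stage7 = [39, 72].
stage4 [41, 45] → during → counts.
stage5 [6, 7] → before → no.
stage6 [35, 67] → overlaps → no.
stage8 [71, 88] → overlapped-by → no.
Total: 1.

1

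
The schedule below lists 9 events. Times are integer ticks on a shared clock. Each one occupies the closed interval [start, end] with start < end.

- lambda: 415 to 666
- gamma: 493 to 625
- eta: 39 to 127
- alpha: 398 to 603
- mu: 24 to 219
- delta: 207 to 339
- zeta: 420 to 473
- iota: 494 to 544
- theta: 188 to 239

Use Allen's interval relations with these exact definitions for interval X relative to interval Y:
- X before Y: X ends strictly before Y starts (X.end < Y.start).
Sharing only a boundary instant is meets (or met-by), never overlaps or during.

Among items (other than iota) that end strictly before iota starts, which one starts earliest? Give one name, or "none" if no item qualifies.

mu

Target iota = [494, 544].
alpha [398, 603] → contains → excluded.
delta [207, 339] → before → candidate.
eta [39, 127] → before → candidate.
gamma [493, 625] → contains → excluded.
lambda [415, 666] → contains → excluded.
mu [24, 219] → before → candidate.
theta [188, 239] → before → candidate.
zeta [420, 473] → before → candidate.
Among candidates, earliest start is 24 → mu.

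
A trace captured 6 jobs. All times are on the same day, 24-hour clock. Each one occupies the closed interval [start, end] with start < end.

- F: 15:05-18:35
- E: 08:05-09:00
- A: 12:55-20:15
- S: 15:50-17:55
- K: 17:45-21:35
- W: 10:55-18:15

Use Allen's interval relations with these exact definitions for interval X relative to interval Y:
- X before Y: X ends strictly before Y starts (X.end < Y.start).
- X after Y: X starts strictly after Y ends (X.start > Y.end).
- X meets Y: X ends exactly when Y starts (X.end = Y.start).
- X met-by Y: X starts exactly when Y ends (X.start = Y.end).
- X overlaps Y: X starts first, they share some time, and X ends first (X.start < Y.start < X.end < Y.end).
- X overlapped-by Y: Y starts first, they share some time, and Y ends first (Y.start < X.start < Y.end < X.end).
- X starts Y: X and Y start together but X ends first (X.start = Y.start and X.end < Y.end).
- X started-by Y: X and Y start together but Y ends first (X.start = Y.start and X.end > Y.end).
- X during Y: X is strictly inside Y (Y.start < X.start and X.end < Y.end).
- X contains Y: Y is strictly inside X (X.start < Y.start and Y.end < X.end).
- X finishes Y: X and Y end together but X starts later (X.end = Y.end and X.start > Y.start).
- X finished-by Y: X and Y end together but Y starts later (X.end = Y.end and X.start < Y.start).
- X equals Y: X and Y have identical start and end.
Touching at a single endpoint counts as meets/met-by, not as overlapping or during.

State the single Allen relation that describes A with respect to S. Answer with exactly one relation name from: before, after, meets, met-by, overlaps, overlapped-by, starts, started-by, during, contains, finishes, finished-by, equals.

contains

A = [12:55, 20:15]; S = [15:50, 17:55].
Compare endpoints: A.start < S.start, A.start < S.end, A.end > S.start, A.end > S.end.
That pattern is 'contains'.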